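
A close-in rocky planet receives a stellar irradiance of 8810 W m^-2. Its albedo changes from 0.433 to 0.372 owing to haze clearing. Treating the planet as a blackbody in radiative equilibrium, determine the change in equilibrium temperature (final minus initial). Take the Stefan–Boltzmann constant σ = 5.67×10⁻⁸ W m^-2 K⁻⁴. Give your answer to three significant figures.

With α = 0.433, T₁ = 385.2 K.
Final:   T₂ = [S(1−0.372)/(4σ)]^(1/4) = 395.2 K.
Change: 395.2 − 385.2 = 9.968 K.

9.97 K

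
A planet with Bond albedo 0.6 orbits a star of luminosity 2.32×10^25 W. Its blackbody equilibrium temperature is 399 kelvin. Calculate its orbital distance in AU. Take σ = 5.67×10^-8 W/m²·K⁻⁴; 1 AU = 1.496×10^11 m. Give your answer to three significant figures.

Energy balance gives S = 4σT⁴/(1−α) = 14370 W/m².
S = L/(4πd²) → d = √(L/4πS) = √(2.32×10^25/(4π·14370)) = 1.133×10^10 m = 0.07577 AU.

0.0758 AU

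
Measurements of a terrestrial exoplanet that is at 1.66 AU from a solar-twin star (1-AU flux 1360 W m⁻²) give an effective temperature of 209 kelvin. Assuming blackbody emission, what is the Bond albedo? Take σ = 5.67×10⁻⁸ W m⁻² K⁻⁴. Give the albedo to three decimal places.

0.123

Irradiance scales as 1/d², so S = 1360 W m⁻² × (1/1.66)² = 493.5 W m⁻².
Rearranging the radiative balance, α = 1 − 4σT⁴/S.
σT⁴ = 108.2 W m⁻², so 4σT⁴ = 432.7 W m⁻².
Hence α = 1 − 432.7/493.5 = 0.1232.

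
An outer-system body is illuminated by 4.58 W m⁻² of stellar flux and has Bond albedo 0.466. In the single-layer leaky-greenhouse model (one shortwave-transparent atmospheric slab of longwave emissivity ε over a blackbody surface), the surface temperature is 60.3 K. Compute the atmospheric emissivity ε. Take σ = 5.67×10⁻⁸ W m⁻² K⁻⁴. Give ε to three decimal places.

0.369

TOA balance gives T_e = 57.30 K.
T_s⁴ = T_e⁴·2/(2−ε) → ε = 2 − 2(T_e/T_s)⁴ = 2 − 2·(57.30/60.3)⁴ = 0.3687.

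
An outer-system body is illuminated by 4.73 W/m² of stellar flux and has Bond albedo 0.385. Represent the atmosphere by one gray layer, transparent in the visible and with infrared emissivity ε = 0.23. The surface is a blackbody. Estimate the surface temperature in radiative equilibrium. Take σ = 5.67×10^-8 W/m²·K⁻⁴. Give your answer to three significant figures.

61.7 kelvin

At the top of the atmosphere, σT_e⁴ = S(1−α)/4 = 0.7272 W/m², giving T_e = 59.84 K.
Surface balance with a leaky layer gives σT_s⁴ = σT_e⁴·2/(2−ε), so T_s = T_e·[2/(2−0.23)]^(1/4) = 61.70 K.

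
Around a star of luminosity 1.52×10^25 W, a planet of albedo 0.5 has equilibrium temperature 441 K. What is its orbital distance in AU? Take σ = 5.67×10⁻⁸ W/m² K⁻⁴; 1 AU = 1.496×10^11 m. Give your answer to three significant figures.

The flux needed for this T is 4σT⁴/(1−0.5) = 17160 W/m².
From L = 4πd²S, d = √(1.52×10^25/(4π·17160)) = 8.397×10^9 m = 0.05613 AU.

0.0561 AU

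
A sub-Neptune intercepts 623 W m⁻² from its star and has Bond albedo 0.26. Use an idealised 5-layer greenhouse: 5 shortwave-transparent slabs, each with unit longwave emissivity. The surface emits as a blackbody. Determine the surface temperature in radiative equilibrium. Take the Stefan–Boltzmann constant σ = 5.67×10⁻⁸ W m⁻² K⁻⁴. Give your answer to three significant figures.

The effective emission temperature is T_e = [S(1−α)/(4σ)]^¼ = 212.3 K.
For an N-layer opaque stack, T_s⁴ = (N+1)T_e⁴, hence T_s = (6)^(1/4)×212.3 K = 332.3 K.

332 K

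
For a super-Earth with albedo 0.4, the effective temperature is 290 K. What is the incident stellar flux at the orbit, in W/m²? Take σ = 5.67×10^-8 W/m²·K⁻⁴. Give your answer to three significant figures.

From S(1−α)/4 = σT⁴: S = 4σT⁴/(1−α).
The emitted flux is σT⁴ = 401.0 W/m².
S = 4·401.0/0.6 = 2674 W/m².

2670 W/m²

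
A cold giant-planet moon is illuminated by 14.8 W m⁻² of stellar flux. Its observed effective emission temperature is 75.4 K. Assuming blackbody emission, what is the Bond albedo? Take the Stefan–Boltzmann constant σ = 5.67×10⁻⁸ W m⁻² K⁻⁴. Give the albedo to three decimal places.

0.505

Rearranging the radiative balance, α = 1 − 4σT⁴/S.
4σT⁴ = 4·5.67×10⁻⁸·(75.4)⁴ = 7.330 W m⁻².
1−α = 7.330/14.80 = 0.4953, so α = 0.5047.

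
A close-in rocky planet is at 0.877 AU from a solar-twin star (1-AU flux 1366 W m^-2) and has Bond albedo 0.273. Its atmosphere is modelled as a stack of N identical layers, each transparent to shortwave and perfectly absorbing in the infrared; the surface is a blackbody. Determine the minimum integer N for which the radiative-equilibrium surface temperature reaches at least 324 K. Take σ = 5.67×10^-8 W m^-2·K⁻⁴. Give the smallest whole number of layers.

1

Flux at the orbit: S = 1366/(0.877)² = 1776 W m^-2.
Top-of-atmosphere balance: σT_e⁴ = S(1−α)/4 = 322.8 W m^-2 → T_e = 274.7 K.
Need (N+1)T_e⁴ ≥ T_s⁴, i.e. N+1 ≥ (324/274.7)⁴ = 1.936.
Rounding up, N = 1.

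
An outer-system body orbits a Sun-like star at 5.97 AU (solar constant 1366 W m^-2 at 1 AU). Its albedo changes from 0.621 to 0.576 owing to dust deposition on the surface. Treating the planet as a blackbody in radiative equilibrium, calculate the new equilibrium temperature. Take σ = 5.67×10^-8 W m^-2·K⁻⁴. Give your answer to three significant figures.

92.0 kelvin

Flux at the orbit: S = 1366/(5.97)² = 38.33 W m^-2.
With the new albedo, S(1−α₂)/4 = 4.063 W m^-2, so T₂ = 92.00 K.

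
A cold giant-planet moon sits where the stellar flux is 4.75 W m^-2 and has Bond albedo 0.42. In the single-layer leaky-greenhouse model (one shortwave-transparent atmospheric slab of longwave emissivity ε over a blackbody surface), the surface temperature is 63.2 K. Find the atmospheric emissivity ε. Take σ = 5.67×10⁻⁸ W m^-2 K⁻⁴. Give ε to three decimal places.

TOA balance gives T_e = 59.04 K.
Inverting T_s⁴ = 2T_e⁴/(2−ε): (T_e/T_s)⁴ = 0.7614, so ε = 2(1 − 0.7614) = 0.4772.

0.477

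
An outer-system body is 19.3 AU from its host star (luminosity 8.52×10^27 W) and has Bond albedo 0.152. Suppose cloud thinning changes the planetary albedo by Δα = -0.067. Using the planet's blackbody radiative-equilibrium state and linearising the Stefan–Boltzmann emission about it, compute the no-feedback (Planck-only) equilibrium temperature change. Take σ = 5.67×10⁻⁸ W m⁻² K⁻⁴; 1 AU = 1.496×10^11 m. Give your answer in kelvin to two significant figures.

2.6 K

Orbital distance: d = 19.3 AU = 2.887×10^12 m.
Flux at the orbit: S = L/(4πd²) = 8.52×10^27/(4π·(2.89×10^12)²) = 81.33 W m⁻².
Unperturbed T_e = [81.33·(1−0.152)/(4σ)]^¼ = 132.1 K.
The change in absorbed flux is Δ[S(1−α)/4] = −SΔα/4 = 1.362 W m⁻².
The Planck feedback parameter is 4σT_e³ = 0.5223 W m⁻²/K.
So ΔT₀ = 1.362/0.5223 = 2.61 K.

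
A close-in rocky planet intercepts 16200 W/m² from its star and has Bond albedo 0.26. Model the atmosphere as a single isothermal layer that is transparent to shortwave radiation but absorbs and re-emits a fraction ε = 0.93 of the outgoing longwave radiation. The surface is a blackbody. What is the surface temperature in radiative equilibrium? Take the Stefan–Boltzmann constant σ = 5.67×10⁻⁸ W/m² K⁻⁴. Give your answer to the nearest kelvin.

The planet radiates to space at T_e = [S(1−α)/(4σ)]^(1/4) = 479.5 K.
The surface balance (absorbed SW + ε·downward IR = σT_s⁴) with T_a⁴ = T_s⁴/2 reduces to T_s = T_e·[2/(2−ε)]^¼ = 560.6 K.

561 K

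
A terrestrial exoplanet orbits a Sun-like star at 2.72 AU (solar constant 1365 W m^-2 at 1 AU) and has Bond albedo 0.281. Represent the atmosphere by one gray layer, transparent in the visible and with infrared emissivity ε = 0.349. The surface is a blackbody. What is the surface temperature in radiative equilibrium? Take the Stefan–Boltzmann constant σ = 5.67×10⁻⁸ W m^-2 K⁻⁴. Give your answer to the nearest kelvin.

163 kelvin

Irradiance scales as 1/d², so S = 1365 W m^-2 × (1/2.72)² = 184.5 W m^-2.
Effective emission temperature (TOA balance): σT_e⁴ = S(1−α)/4 = 33.16 W m^-2 → T_e = 155.5 K.
For a single slab of emissivity ε, T_s⁴ = 2T_e⁴/(2−ε); thus T_s = 155.5·(1.211)^(1/4) = 163.2 K.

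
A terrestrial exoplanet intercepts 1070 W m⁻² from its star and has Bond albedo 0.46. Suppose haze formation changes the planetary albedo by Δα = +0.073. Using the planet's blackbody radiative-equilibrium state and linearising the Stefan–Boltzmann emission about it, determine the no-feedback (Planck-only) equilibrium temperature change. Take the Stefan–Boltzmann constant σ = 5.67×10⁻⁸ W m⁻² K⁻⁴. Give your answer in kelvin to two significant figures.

The baseline emission temperature is T_e = 224.7 K.
The change in absorbed flux is Δ[S(1−α)/4] = −SΔα/4 = -19.53 W m⁻².
Planck response: λ_P = 4σT_e³ = 4·5.67×10⁻⁸·(224.7)³ = 2.572 W m⁻²/K.
So ΔT₀ = -19.53/2.572 = -7.59 K.

-7.6 K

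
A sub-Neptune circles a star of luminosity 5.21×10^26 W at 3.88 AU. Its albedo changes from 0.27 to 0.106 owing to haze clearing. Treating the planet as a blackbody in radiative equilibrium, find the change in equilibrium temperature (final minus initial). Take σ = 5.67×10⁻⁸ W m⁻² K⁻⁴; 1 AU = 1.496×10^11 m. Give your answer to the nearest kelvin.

Orbital distance: d = 3.88 AU = 5.804×10^11 m.
Spreading L over a sphere of radius d: S = 5.21×10^26/(4π·5.80×10^11²) = 123.1 W m⁻².
With α = 0.27, T₁ = 141.1 K.
Final:   T₂ = [S(1−0.106)/(4σ)]^(1/4) = 148.4 K.
Change: 148.4 − 141.1 = 7.332 K.

7 K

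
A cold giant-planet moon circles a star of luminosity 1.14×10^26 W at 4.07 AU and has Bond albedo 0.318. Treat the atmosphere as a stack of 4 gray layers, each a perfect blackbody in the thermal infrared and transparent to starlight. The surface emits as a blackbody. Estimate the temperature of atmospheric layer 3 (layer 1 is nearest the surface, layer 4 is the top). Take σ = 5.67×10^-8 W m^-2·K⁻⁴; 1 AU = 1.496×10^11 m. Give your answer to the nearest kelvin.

110 K

d = 4.07 × 1.496×10^11 m = 6.089×10^11 m.
S = L/(4πd²) = 24.47 W m^-2.
OLR = S(1−α)/4 = 4.172 W m^-2; the top layer radiates at T_e = 92.62 K.
Each opaque layer satisfies 2T_j⁴ = T_{j−1}⁴ + T_{j+1}⁴, giving T_k⁴ = (N+1−k)T_e⁴.
With k = 3: T_3 = (4+1−3)^¼·92.62 K = 110.1 K.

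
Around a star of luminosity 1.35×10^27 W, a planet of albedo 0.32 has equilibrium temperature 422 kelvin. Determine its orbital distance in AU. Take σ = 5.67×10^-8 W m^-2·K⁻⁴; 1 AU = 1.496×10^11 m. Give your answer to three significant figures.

Energy balance gives S = 4σT⁴/(1−α) = 10580 W m^-2.
S = L/(4πd²) → d = √(L/4πS) = √(1.35×10^27/(4π·10580)) = 1.008×10^11 m = 0.6737 AU.

0.674 AU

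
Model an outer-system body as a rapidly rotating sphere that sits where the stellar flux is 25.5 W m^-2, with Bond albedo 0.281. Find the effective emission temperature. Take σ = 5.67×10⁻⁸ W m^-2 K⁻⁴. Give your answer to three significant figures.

The planet absorbs (1−α)S over its disc πR² and re-emits over 4πR², so the mean absorbed flux is (1−0.281)·25.50/4 = 4.584 W m^-2.
In equilibrium σT⁴ equals this, so T = 94.82 K.

94.8 K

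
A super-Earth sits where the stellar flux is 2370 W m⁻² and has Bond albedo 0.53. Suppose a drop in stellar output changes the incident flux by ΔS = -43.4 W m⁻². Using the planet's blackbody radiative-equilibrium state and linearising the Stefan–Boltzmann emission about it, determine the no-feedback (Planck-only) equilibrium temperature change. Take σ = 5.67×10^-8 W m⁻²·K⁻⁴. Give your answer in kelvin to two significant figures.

Reference equilibrium: T_e = [S(1−α)/(4σ)]^(1/4) = 264.7 K.
ΔF = Δ[S(1−α)]/4 = (1−0.53)·-43.4/4 = -5.099 W m⁻².
Planck response: λ_P = 4σT_e³ = 4·5.67×10⁻⁸·(264.7)³ = 4.208 W m⁻²/K.
ΔT₀ = ΔF/λ_P = -5.099/4.208 = -1.21 K.

-1.2 K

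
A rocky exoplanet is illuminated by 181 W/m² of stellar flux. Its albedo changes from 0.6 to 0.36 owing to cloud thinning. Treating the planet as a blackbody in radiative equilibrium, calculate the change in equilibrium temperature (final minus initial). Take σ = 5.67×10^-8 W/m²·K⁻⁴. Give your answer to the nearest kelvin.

With α = 0.6, T₁ = 133.7 K.
Final:   T₂ = [S(1−0.36)/(4σ)]^(1/4) = 150.3 K.
Change: 150.3 − 133.7 = 16.67 K.

17 kelvin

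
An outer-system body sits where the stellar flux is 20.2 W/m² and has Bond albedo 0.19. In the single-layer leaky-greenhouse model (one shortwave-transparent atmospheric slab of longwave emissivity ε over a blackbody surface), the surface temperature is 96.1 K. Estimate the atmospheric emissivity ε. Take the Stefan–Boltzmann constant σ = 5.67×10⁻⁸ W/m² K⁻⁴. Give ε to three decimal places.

TOA balance gives T_e = 92.16 K.
T_s⁴ = T_e⁴·2/(2−ε) → ε = 2 − 2(T_e/T_s)⁴ = 2 − 2·(92.16/96.1)⁴ = 0.3083.

0.308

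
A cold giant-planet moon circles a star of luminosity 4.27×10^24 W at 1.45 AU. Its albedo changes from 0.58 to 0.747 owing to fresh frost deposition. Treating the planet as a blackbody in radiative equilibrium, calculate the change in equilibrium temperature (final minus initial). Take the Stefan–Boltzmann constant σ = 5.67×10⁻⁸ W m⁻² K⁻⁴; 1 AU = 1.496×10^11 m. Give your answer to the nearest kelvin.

d = 1.45 × 1.496×10^11 m = 2.169×10^11 m.
Spreading L over a sphere of radius d: S = 4.27×10^24/(4π·2.17×10^11²) = 7.221 W m⁻².
With α = 0.58, T₁ = 60.47 K.
After:  T₂ = [7.221·0.253/(4σ)]^(1/4) = 53.28 K.
ΔT = T₂ − T₁ = -7.197 K.

-7 K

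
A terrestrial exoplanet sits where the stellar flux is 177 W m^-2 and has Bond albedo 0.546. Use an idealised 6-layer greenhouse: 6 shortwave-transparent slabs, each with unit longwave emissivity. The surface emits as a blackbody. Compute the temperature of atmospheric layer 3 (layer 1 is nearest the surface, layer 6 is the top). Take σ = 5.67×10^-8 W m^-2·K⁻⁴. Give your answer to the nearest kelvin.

OLR = S(1−α)/4 = 20.09 W m^-2; the top layer radiates at T_e = 137.2 K.
The net upward flux σT_e⁴ is constant between every pair of levels, so T_k⁴ = (N+1−k)T_e⁴.
With k = 3: T_3 = (6+1−3)^¼·137.2 K = 194.0 K.

194 kelvin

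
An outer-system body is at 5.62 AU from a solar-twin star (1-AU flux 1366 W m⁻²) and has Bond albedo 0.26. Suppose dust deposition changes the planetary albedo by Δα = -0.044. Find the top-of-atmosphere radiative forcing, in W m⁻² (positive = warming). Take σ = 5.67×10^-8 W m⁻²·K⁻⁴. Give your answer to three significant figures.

0.476 W m⁻²

By the inverse-square law, S = 1366/5.62² = 43.25 W m⁻².
TOA radiative forcing: ΔF = −S·Δα/4 = −43.25·(-0.044)/4 = 0.4757 W m⁻².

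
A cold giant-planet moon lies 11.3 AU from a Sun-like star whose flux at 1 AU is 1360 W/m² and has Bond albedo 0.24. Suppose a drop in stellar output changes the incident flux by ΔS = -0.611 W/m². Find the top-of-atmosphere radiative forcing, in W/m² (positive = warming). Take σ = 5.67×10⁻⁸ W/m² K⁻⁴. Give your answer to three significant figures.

Irradiance scales as 1/d², so S = 1360 W/m² × (1/11.3)² = 10.65 W/m².
ΔF = Δ[S(1−α)]/4 = (1−0.24)·-0.611/4 = -0.1161 W/m².

-0.116 W/m²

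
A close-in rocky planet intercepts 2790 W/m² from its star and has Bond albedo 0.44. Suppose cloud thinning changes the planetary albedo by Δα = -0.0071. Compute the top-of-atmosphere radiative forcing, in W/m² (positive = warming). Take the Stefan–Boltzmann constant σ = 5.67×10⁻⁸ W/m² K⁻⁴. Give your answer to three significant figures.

The change in absorbed flux is Δ[S(1−α)/4] = −SΔα/4 = 4.952 W/m².

4.95 W/m²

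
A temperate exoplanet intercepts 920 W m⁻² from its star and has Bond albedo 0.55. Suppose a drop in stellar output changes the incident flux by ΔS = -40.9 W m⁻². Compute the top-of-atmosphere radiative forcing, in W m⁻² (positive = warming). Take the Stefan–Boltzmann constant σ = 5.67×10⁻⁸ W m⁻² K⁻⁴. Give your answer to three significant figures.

ΔF = Δ[S(1−α)]/4 = (1−0.55)·-40.9/4 = -4.601 W m⁻².

-4.60 W m⁻²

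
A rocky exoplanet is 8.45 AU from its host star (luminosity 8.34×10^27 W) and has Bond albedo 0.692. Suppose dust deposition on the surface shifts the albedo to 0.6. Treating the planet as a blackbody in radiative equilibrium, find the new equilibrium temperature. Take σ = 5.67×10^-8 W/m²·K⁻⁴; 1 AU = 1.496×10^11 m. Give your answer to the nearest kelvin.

Orbital distance: d = 8.45 AU = 1.264×10^12 m.
Spreading L over a sphere of radius d: S = 8.34×10^27/(4π·1.26×10^12²) = 415.3 W/m².
New equilibrium: T₂ = [(1−0.6)·415.3/(4σ)]^(1/4) = 164.5 K.

165 K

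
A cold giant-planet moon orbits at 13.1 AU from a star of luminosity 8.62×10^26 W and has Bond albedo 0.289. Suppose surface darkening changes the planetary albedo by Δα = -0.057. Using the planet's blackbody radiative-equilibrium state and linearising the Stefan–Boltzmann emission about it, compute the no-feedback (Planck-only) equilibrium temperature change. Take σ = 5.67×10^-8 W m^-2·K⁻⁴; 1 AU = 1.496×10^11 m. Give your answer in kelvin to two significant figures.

1.7 kelvin

d = 13.1 × 1.496×10^11 m = 1.960×10^12 m.
Flux at the orbit: S = L/(4πd²) = 8.62×10^26/(4π·(1.96×10^12)²) = 17.86 W m^-2.
Unperturbed T_e = [17.86·(1−0.289)/(4σ)]^¼ = 86.50 K.
ΔF = −(S/4)Δα = −(17.86/4)×(-0.057) = 0.2545 W m^-2.
Planck response: λ_P = 4σT_e³ = 4·5.67×10⁻⁸·(86.50)³ = 0.1468 W m^-2/K.
ΔT₀ = ΔF/λ_P = 0.2545/0.1468 = 1.73 K.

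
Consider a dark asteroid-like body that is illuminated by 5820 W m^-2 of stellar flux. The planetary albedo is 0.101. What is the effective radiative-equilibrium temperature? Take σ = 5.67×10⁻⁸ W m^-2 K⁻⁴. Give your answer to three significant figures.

390 K

Absorbed flux (global mean): S(1−α)/4 = 5820·0.899/4 = 1308 W m^-2.
Set σT⁴ = 1308 → T = (1308/σ)^(1/4) = 389.7 K.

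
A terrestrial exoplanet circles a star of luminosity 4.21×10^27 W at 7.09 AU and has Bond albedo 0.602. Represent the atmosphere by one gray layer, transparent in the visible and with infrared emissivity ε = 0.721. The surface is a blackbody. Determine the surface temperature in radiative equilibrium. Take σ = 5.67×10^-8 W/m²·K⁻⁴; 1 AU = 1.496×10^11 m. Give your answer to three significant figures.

169 K

Orbital distance: d = 7.09 AU = 1.061×10^12 m.
S = L/(4πd²) = 297.8 W/m².
Effective emission temperature (TOA balance): σT_e⁴ = S(1−α)/4 = 29.63 W/m² → T_e = 151.2 K.
The surface balance (absorbed SW + ε·downward IR = σT_s⁴) with T_a⁴ = T_s⁴/2 reduces to T_s = T_e·[2/(2−ε)]^¼ = 169.1 K.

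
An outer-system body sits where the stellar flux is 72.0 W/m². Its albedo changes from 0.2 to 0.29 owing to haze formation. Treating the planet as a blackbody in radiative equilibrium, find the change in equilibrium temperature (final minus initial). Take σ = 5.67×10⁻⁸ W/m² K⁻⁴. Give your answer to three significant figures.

Before: T₁ = [72.00·0.8/(4σ)]^(1/4) = 126.2 K.
After:  T₂ = [72.00·0.71/(4σ)]^(1/4) = 122.5 K.
Change: 122.5 − 126.2 = -3.711 K.

-3.71 K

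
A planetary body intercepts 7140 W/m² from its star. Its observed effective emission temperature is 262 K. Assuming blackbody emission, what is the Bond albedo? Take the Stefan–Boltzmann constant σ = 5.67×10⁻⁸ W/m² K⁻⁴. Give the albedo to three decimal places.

Energy balance: S(1−α)/4 = σT⁴, so 1−α = 4σT⁴/S.
4σT⁴ = 4·5.67×10⁻⁸·(262)⁴ = 1069 W/m².
1−α = 1069/7140 = 0.1497, so α = 0.8503.

0.850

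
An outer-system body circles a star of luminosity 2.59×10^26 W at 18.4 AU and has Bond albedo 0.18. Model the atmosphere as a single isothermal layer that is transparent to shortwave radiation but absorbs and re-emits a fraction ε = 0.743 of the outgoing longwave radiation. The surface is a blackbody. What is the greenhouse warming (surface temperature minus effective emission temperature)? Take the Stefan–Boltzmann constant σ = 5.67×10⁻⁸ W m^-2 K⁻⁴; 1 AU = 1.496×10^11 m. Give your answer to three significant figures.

6.89 K

Orbital distance: d = 18.4 AU = 2.753×10^12 m.
S = L/(4πd²) = 2.720 W m^-2.
Effective emission temperature (TOA balance): σT_e⁴ = S(1−α)/4 = 0.5576 W m^-2 → T_e = 56.00 K.
Surface balance with a leaky layer gives σT_s⁴ = σT_e⁴·2/(2−ε), so T_s = T_e·[2/(2−0.743)]^(1/4) = 62.89 K.
The atmosphere warms the surface by 6.894 K.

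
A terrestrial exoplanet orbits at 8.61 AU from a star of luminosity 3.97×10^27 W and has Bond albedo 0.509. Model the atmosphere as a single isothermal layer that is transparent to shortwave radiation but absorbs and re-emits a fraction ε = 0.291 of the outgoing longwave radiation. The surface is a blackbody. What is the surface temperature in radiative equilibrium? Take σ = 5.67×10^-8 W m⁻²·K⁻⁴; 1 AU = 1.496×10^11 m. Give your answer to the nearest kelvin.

148 kelvin

d = 8.61 × 1.496×10^11 m = 1.288×10^12 m.
Flux at the orbit: S = L/(4πd²) = 3.97×10^27/(4π·(1.29×10^12)²) = 190.4 W m⁻².
The planet radiates to space at T_e = [S(1−α)/(4σ)]^(1/4) = 142.5 K.
For a single slab of emissivity ε, T_s⁴ = 2T_e⁴/(2−ε); thus T_s = 142.5·(1.17)^(1/4) = 148.2 K.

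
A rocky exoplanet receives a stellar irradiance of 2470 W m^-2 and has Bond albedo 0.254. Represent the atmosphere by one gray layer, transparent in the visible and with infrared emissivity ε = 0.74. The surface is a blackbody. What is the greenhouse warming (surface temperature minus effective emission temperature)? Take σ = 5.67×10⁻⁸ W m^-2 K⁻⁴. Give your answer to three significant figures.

Effective emission temperature (TOA balance): σT_e⁴ = S(1−α)/4 = 460.7 W m^-2 → T_e = 300.2 K.
For a single slab of emissivity ε, T_s⁴ = 2T_e⁴/(2−ε); thus T_s = 300.2·(1.587)^(1/4) = 337.0 K.
The atmosphere warms the surface by 36.76 K.

36.8 K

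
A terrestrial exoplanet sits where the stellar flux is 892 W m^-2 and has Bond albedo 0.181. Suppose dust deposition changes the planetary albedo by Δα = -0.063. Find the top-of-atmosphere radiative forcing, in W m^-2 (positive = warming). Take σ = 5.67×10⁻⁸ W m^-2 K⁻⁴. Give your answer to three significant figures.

The change in absorbed flux is Δ[S(1−α)/4] = −SΔα/4 = 14.05 W m^-2.

14.0 W m^-2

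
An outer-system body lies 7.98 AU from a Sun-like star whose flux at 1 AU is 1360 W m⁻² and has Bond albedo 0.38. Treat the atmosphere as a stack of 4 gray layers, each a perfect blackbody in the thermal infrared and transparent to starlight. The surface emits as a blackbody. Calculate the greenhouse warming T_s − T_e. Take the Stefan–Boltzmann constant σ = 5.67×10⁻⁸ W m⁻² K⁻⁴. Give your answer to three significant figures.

43.3 kelvin

Flux at the orbit: S = 1360/(7.98)² = 21.36 W m⁻².
The effective emission temperature is T_e = [S(1−α)/(4σ)]^¼ = 87.41 K.
Surface: T_s = (5)^¼·T_e = 130.7 K.
So the greenhouse effect raises the surface by 130.7 − 87.41 = 43.30 K.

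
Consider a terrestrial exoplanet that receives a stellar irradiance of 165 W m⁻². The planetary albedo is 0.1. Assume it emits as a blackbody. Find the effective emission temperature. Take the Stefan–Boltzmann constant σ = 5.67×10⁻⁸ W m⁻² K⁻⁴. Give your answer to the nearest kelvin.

160 K

Averaging over the sphere, the absorbed flux is S(1−α)/4 = 37.12 W m⁻².
Set σT⁴ = 37.12 → T = (37.12/σ)^(1/4) = 160.0 K.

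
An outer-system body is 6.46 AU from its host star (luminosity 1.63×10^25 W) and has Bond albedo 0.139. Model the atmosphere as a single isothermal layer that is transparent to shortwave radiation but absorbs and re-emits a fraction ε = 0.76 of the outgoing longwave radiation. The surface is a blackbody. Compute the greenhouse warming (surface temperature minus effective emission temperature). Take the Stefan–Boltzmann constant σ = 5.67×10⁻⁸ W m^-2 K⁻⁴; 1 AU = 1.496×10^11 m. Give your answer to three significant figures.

d = 6.46 × 1.496×10^11 m = 9.664×10^11 m.
S = L/(4πd²) = 1.389 W m^-2.
The planet radiates to space at T_e = [S(1−α)/(4σ)]^(1/4) = 47.92 K.
For a single slab of emissivity ε, T_s⁴ = 2T_e⁴/(2−ε); thus T_s = 47.92·(1.613)^(1/4) = 54.00 K.
T_s − T_e = 54.00 − 47.92 = 6.083 K.

6.08 K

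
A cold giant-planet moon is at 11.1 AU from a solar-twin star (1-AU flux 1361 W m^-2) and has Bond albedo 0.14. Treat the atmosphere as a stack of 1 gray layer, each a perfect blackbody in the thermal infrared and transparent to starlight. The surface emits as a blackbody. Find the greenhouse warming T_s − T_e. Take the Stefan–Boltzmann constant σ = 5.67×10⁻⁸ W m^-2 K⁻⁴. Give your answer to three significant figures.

15.2 K

Irradiance scales as 1/d², so S = 1361 W m^-2 × (1/11.1)² = 11.05 W m^-2.
Top-of-atmosphere balance: σT_e⁴ = S(1−α)/4 = 2.375 W m^-2 → T_e = 80.45 K.
Surface: T_s = (2)^¼·T_e = 95.67 K.
So the greenhouse effect raises the surface by 95.67 − 80.45 = 15.22 K.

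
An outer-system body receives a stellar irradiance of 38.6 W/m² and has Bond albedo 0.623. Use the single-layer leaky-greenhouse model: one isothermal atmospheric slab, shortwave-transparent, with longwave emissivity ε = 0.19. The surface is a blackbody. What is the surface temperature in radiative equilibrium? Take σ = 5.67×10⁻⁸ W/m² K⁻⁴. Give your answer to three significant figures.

The planet radiates to space at T_e = [S(1−α)/(4σ)]^(1/4) = 89.50 K.
For a single slab of emissivity ε, T_s⁴ = 2T_e⁴/(2−ε); thus T_s = 89.50·(1.105)^(1/4) = 91.76 K.

91.8 K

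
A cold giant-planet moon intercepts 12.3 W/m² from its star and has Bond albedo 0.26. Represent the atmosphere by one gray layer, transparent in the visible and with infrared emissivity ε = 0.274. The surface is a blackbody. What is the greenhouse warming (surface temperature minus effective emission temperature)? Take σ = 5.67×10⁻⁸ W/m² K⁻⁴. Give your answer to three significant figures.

Effective emission temperature (TOA balance): σT_e⁴ = S(1−α)/4 = 2.276 W/m² → T_e = 79.59 K.
Surface balance with a leaky layer gives σT_s⁴ = σT_e⁴·2/(2−ε), so T_s = T_e·[2/(2−0.274)]^(1/4) = 82.58 K.
The atmosphere warms the surface by 2.986 K.

2.99 K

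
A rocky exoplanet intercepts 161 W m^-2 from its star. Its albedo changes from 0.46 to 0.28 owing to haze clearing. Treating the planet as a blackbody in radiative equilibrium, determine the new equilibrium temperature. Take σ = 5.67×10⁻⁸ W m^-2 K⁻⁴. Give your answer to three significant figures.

New equilibrium: T₂ = [(1−0.28)·161.0/(4σ)]^(1/4) = 150.4 K.

150 kelvin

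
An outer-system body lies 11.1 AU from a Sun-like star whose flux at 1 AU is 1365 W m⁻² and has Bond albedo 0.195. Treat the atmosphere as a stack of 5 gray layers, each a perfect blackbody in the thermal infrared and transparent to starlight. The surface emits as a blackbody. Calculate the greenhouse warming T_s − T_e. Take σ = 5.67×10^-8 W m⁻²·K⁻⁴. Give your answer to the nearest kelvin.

45 K

Irradiance scales as 1/d², so S = 1365 W m⁻² × (1/11.1)² = 11.08 W m⁻².
OLR = S(1−α)/4 = 2.230 W m⁻²; the top layer radiates at T_e = 79.19 K.
T_s = (N+1)^(1/4)·T_e = 123.9 K.
So the greenhouse effect raises the surface by 123.9 − 79.19 = 44.75 K.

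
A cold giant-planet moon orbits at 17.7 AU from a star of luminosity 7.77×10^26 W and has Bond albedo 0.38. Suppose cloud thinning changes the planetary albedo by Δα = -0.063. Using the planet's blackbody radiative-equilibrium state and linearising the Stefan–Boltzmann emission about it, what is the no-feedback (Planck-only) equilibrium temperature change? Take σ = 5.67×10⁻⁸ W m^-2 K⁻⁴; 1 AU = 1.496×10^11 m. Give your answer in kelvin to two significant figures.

d = 17.7 × 1.496×10^11 m = 2.648×10^12 m.
S = L/(4πd²) = 8.819 W m^-2.
Unperturbed T_e = [8.819·(1−0.38)/(4σ)]^¼ = 70.07 K.
ΔF = −(S/4)Δα = −(8.819/4)×(-0.063) = 0.1389 W m^-2.
Planck response: λ_P = 4σT_e³ = 4·5.67×10⁻⁸·(70.07)³ = 0.07803 W m^-2/K.
ΔT₀ = ΔF/λ_P = 0.1389/0.07803 = 1.78 K.

1.8 K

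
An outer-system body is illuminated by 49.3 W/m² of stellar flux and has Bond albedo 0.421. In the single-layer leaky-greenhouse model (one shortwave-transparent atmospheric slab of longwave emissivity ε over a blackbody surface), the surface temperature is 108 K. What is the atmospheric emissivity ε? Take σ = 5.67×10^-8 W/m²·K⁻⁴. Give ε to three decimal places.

0.150

First, T_e = [49.30·(1−0.421)/(4σ)]^(1/4) = 105.9 K.
T_s⁴ = T_e⁴·2/(2−ε) → ε = 2 − 2(T_e/T_s)⁴ = 2 − 2·(105.9/108)⁴ = 0.1498.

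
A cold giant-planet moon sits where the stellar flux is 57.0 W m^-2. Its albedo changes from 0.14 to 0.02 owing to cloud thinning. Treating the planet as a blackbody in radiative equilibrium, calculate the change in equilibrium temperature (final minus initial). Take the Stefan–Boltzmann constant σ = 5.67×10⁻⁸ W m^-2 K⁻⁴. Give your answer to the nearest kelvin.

4 kelvin

Initial: T₁ = [S(1−0.14)/(4σ)]^(1/4) = 121.3 K.
After:  T₂ = [57.00·0.98/(4σ)]^(1/4) = 125.3 K.
Change: 125.3 − 121.3 = 4.025 K.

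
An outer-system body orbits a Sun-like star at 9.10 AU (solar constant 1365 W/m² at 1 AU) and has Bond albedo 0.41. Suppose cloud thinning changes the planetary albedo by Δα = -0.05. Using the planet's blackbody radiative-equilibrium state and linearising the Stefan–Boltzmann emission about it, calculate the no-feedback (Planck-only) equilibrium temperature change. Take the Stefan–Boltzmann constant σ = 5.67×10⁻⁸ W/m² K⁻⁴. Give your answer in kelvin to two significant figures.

1.7 kelvin

By the inverse-square law, S = 1365/9.10² = 16.48 W/m².
Reference equilibrium: T_e = [S(1−α)/(4σ)]^(1/4) = 80.92 K.
TOA radiative forcing: ΔF = −S·Δα/4 = −16.48·(-0.05)/4 = 0.2060 W/m².
Planck response: λ_P = 4σT_e³ = 4·5.67×10⁻⁸·(80.92)³ = 0.1202 W/m²/K.
Hence the no-feedback warming is ΔF/(4σT_e³) = 1.71 K.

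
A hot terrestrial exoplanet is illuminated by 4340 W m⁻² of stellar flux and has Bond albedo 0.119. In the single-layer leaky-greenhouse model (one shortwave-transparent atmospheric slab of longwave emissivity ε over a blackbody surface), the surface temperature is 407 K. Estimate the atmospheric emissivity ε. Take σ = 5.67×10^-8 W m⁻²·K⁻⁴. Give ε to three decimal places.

0.771

TOA balance gives T_e = 360.3 K.
T_s⁴ = T_e⁴·2/(2−ε) → ε = 2 − 2(T_e/T_s)⁴ = 2 − 2·(360.3/407)⁴ = 0.7712.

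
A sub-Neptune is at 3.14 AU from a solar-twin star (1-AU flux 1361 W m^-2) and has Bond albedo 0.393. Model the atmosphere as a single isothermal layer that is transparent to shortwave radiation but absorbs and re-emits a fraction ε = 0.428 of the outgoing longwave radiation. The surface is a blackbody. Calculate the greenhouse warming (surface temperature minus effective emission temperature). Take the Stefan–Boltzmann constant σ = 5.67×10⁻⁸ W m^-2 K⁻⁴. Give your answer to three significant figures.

8.60 kelvin

Flux at the orbit: S = 1361/(3.14)² = 138.0 W m^-2.
The planet radiates to space at T_e = [S(1−α)/(4σ)]^(1/4) = 138.6 K.
The surface balance (absorbed SW + ε·downward IR = σT_s⁴) with T_a⁴ = T_s⁴/2 reduces to T_s = T_e·[2/(2−ε)]^¼ = 147.2 K.
T_s − T_e = 147.2 − 138.6 = 8.602 K.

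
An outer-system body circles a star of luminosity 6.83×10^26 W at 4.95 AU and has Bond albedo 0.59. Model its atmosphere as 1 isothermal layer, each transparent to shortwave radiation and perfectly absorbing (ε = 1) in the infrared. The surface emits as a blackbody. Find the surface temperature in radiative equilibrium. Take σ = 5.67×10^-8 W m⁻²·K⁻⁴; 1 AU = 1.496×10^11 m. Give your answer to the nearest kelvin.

138 kelvin

Orbital distance: d = 4.95 AU = 7.405×10^11 m.
Spreading L over a sphere of radius d: S = 6.83×10^26/(4π·7.41×10^11²) = 99.11 W m⁻².
OLR = S(1−α)/4 = 10.16 W m⁻²; the top layer radiates at T_e = 115.7 K.
For an N-layer opaque stack, T_s⁴ = (N+1)T_e⁴, hence T_s = (2)^(1/4)×115.7 K = 137.6 K.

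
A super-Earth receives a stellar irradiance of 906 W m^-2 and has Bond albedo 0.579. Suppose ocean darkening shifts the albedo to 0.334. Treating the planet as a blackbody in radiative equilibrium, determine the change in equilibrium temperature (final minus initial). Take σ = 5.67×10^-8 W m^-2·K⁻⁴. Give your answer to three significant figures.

Initial: T₁ = [S(1−0.579)/(4σ)]^(1/4) = 202.5 K.
Final:   T₂ = [S(1−0.334)/(4σ)]^(1/4) = 227.1 K.
Change: 227.1 − 202.5 = 24.60 K.

24.6 K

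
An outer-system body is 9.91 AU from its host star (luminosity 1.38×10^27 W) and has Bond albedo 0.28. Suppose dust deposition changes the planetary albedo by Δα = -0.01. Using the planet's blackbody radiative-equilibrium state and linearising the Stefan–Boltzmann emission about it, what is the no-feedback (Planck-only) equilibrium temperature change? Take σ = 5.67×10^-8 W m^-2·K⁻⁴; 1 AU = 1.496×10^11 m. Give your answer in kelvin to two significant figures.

0.39 kelvin

Orbital distance: d = 9.91 AU = 1.483×10^12 m.
S = L/(4πd²) = 49.96 W m^-2.
The baseline emission temperature is T_e = 112.2 K.
The change in absorbed flux is Δ[S(1−α)/4] = −SΔα/4 = 0.1249 W m^-2.
Linearising σT⁴ gives d(σT⁴)/dT = 4σT_e³ = 0.3206 W m^-2 per K.
So ΔT₀ = 0.1249/0.3206 = 0.390 K.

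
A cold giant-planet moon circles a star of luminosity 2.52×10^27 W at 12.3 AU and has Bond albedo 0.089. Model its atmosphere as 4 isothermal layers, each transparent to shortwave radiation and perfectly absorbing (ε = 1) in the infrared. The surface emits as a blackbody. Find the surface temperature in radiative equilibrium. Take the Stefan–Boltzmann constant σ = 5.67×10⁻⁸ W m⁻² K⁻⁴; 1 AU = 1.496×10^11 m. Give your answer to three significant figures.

186 K

Orbital distance: d = 12.3 AU = 1.840×10^12 m.
Spreading L over a sphere of radius d: S = 2.52×10^27/(4π·1.84×10^12²) = 59.23 W m⁻².
OLR = S(1−α)/4 = 13.49 W m⁻²; the top layer radiates at T_e = 124.2 K.
With N = 4 opaque layers, T_s = (N+1)^(1/4)·T_e = 5^(1/4)·124.2 = 185.7 K.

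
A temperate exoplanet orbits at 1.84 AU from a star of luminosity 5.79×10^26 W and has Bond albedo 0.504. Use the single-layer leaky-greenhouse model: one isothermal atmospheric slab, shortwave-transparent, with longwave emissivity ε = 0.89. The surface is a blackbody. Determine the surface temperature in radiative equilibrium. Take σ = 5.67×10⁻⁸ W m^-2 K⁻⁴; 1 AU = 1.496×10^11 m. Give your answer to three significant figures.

221 K

d = 1.84 × 1.496×10^11 m = 2.753×10^11 m.
Spreading L over a sphere of radius d: S = 5.79×10^26/(4π·2.75×10^11²) = 608.1 W m^-2.
Effective emission temperature (TOA balance): σT_e⁴ = S(1−α)/4 = 75.40 W m^-2 → T_e = 191.0 K.
The surface balance (absorbed SW + ε·downward IR = σT_s⁴) with T_a⁴ = T_s⁴/2 reduces to T_s = T_e·[2/(2−ε)]^¼ = 221.2 K.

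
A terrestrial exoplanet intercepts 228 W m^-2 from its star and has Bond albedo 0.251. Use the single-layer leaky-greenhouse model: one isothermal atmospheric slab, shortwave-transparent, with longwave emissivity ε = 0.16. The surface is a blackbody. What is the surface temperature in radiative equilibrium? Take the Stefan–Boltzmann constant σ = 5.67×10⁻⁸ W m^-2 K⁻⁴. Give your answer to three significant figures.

The planet radiates to space at T_e = [S(1−α)/(4σ)]^(1/4) = 165.7 K.
For a single slab of emissivity ε, T_s⁴ = 2T_e⁴/(2−ε); thus T_s = 165.7·(1.087)^(1/4) = 169.1 K.

169 K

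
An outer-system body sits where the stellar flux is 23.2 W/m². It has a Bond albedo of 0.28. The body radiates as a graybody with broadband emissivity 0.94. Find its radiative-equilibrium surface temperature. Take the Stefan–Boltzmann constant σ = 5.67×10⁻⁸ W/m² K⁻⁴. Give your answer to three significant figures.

Absorbed flux (global mean): S(1−α)/4 = 23.20·0.72/4 = 4.176 W/m².
Radiative balance εσT⁴ = 4.176 gives T = [4.176/(0.94·σ)]^(1/4) = 94.08 K.

94.1 kelvin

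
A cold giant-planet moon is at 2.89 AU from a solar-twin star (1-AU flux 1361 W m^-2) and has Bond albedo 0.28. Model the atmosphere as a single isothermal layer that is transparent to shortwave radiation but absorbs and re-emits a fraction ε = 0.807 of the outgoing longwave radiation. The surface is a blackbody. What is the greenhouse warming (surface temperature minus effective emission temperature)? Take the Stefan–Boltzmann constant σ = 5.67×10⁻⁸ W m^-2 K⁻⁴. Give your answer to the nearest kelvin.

21 K

Flux at the orbit: S = 1361/(2.89)² = 163.0 W m^-2.
The planet radiates to space at T_e = [S(1−α)/(4σ)]^(1/4) = 150.8 K.
Surface balance with a leaky layer gives σT_s⁴ = σT_e⁴·2/(2−ε), so T_s = T_e·[2/(2−0.807)]^(1/4) = 171.6 K.
Greenhouse warming: T_s − T_e = 20.79 K.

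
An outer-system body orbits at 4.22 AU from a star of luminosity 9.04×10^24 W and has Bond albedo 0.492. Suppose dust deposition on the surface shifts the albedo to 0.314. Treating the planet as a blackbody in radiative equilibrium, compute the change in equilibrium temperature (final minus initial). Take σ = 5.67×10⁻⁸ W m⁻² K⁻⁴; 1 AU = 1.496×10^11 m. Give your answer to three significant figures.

d = 4.22 × 1.496×10^11 m = 6.313×10^11 m.
Spreading L over a sphere of radius d: S = 9.04×10^24/(4π·6.31×10^11²) = 1.805 W m⁻².
Before: T₁ = [1.805·0.508/(4σ)]^(1/4) = 44.84 K.
After:  T₂ = [1.805·0.686/(4σ)]^(1/4) = 48.34 K.
ΔT = T₂ − T₁ = 3.497 K.

3.50 K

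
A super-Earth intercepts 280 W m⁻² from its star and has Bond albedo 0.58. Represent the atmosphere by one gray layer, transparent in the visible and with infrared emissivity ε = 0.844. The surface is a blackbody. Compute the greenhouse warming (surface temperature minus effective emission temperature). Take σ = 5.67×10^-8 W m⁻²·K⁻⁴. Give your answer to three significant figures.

The planet radiates to space at T_e = [S(1−α)/(4σ)]^(1/4) = 150.9 K.
For a single slab of emissivity ε, T_s⁴ = 2T_e⁴/(2−ε); thus T_s = 150.9·(1.73)^(1/4) = 173.1 K.
Greenhouse warming: T_s − T_e = 22.16 K.

22.2 K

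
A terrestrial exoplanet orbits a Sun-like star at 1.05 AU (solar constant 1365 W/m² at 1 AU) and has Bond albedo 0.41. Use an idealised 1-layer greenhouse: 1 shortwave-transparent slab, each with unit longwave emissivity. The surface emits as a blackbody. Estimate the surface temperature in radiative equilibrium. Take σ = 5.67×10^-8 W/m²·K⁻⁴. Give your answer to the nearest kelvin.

Flux at the orbit: S = 1365/(1.05)² = 1238 W/m².
The effective emission temperature is T_e = [S(1−α)/(4σ)]^¼ = 238.2 K.
Layer-by-layer balance gives σT_s⁴ = (N+1)σT_e⁴, so T_s = 2^¼·238.2 = 283.3 K.

283 kelvin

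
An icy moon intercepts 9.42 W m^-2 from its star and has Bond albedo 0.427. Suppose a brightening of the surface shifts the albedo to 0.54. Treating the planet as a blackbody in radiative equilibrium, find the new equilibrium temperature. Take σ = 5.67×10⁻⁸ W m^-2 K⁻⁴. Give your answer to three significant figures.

With the new albedo, S(1−α₂)/4 = 1.083 W m^-2, so T₂ = 66.11 K.

66.1 kelvin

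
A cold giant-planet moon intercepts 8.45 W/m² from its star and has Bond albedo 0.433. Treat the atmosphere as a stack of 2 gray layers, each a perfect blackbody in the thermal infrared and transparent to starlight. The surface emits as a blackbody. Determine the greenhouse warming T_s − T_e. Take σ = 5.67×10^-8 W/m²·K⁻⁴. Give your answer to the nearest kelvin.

OLR = S(1−α)/4 = 1.198 W/m²; the top layer radiates at T_e = 67.80 K.
T_s = (N+1)^(1/4)·T_e = 89.22 K.
Warming: T_s − T_e = 21.43 K.

21 K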